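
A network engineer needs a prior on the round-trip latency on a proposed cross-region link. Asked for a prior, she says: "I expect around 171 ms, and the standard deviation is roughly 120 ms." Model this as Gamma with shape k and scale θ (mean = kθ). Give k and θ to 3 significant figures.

For Gamma(k, scale θ): mean = kθ, variance = kθ², so CV = 1/√k.
CV = SD/mean = 120/171 = 0.7018, hence k = 1/CV² = 2.03.
Then θ = mean/k = 171/2.03 = 84.2.

k ≈ 2.03, θ ≈ 84.2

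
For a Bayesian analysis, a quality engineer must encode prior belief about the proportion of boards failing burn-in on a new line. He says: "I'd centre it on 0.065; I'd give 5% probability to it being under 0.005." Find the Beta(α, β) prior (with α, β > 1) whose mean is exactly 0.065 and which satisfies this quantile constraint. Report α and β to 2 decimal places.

α ≈ 1.16, β ≈ 16.70

With mean 0.065 fixed, write α = 0.065s, β = 0.935s where s = α+β.
Need P(θ < 0.005) = 0.05 under Beta(0.065s, 0.935s). Normal approximation: (q−m)/√(m(1−m)/s) ≈ z_{0.05} = -1.64, so s ≈ 0.065·0.935·(-1.64)²/(0.005−0.065)² = 45.7.
At s = 45.7: P(θ<0.005) ≈ 0.002. Adjusting to match 0.05 gives s ≈ 17.87.
So α = 0.065·17.87 ≈ 1.16, β = 0.935·17.87 ≈ 16.70.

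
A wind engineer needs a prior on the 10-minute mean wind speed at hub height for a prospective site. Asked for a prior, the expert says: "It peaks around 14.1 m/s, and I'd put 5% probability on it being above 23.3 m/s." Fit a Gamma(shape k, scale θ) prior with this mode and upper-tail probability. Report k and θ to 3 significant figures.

k ≈ 12.1, θ ≈ 1.27

Gamma(k,θ) with k>1 has mode (k−1)θ, so θ = 14.1/(k−1).
Need P(X < 23.3) = 0.95 with θ tied to k this way. Start at k = 2, θ = 14.1: P(X<23.3) ≈ 0.492.
Too low — raise k to concentrate. Iterating converges to k ≈ 12.1.
Then θ = 14.1/(12.1−1) ≈ 1.27.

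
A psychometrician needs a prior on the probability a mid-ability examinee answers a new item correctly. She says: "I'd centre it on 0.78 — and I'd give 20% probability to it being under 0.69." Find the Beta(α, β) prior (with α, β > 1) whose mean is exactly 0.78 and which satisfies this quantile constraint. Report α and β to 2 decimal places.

With mean 0.78 fixed, write α = 0.78s, β = 0.22s where s = α+β.
Need P(θ < 0.69) = 0.2 under Beta(0.78s, 0.22s). Normal approximation: (q−m)/√(m(1−m)/s) ≈ z_{0.2} = -0.842, so s ≈ 0.78·0.22·(-0.842)²/(0.69−0.78)² = 15.0.
At s = 15.0: P(θ<0.69) ≈ 0.189. Adjusting to match 0.2 gives s ≈ 13.31.
So α = 0.78·13.31 ≈ 10.38, β = 0.22·13.31 ≈ 2.93.

α ≈ 10.38, β ≈ 2.93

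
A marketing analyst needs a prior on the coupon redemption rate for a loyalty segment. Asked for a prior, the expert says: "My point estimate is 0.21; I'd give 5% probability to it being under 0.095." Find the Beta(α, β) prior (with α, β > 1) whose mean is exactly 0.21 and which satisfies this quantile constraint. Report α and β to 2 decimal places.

α ≈ 5.48, β ≈ 20.61

With mean 0.21 fixed, write α = 0.21s, β = 0.79s where s = α+β.
Need P(θ < 0.095) = 0.05 under Beta(0.21s, 0.79s). Normal approximation: (q−m)/√(m(1−m)/s) ≈ z_{0.05} = -1.64, so s ≈ 0.21·0.79·(-1.64)²/(0.095−0.21)² = 33.9.
At s = 33.9: P(θ<0.095) ≈ 0.028. Adjusting to match 0.05 gives s ≈ 26.09.
So α = 0.21·26.09 ≈ 5.48, β = 0.79·26.09 ≈ 20.61.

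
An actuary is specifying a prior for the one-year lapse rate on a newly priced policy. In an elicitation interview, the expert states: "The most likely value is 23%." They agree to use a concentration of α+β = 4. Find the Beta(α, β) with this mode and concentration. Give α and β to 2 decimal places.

For α,β > 1 the Beta mode is (α−1)/(α+β−2). With α+β = 4, the mode is (α−1)/2.
Set (α−1)/2 = 0.23 → α = 1 + 0.23·2 = 1.46.
β = 4 − α = 2.54.

α = 1.46, β = 2.54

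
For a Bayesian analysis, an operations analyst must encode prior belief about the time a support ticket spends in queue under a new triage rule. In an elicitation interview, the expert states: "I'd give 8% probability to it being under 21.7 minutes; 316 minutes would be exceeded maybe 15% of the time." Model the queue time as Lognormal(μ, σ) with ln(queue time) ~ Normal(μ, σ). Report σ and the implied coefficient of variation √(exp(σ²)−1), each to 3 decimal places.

If T ~ Lognormal(μ,σ) then ln T ~ Normal(μ,σ), so the p-quantile of ln T is μ + z_p·σ.
ln(21.7) = 3.077 and ln(316) = 5.756; z_{0.08} = -1.405, z_{0.85} = 1.036.
σ = (5.756 − 3.077)/(1.036 − (-1.405)) = 1.097.
μ = 3.077 − (-1.405)·1.097 = 4.619.
CV = √(exp(σ²)−1) = √(exp(1.2035)−1) = 1.527.

σ ≈ 1.097, CV ≈ 1.527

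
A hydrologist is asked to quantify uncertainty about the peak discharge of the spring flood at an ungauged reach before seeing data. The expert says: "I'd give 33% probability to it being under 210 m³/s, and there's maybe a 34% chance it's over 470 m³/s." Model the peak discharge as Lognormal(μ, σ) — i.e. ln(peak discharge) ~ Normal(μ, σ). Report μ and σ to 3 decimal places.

If T ~ Lognormal(μ,σ) then ln T ~ Normal(μ,σ), so the p-quantile of ln T is μ + z_p·σ.
ln(210) = 5.347 and ln(470) = 6.153; z_{0.33} = -0.4399, z_{0.66} = 0.4125.
σ = (6.153 − 5.347)/(0.4125 − (-0.4399)) = 0.945.
μ = 5.347 − (-0.4399)·0.945 = 5.763.

μ ≈ 5.763, σ ≈ 0.945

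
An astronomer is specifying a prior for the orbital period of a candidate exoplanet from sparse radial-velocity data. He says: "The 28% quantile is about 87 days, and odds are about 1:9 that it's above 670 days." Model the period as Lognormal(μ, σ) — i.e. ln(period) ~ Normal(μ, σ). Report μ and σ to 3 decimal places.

If T ~ Lognormal(μ,σ) then ln T ~ Normal(μ,σ), so the p-quantile of ln T is μ + z_p·σ.
ln(87) = 4.466 and ln(670) = 6.507; z_{0.28} = -0.5828, z_{0.9} = 1.282.
σ = (6.507 − 4.466)/(1.282 − (-0.5828)) = 1.095.
μ = 4.466 − (-0.5828)·1.095 = 5.104.

μ ≈ 5.104, σ ≈ 1.095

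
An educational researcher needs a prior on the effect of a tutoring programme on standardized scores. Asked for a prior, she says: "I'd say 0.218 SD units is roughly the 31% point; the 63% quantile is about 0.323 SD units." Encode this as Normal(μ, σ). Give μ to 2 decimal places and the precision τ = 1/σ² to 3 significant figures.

For Normal(μ,σ), the p-quantile is μ + z_p·σ. Here z_{0.31} = -0.4959, z_{0.63} = 0.3319.
So 0.218 = μ − 0.4959σ and 0.323 = μ + 0.3319σ.
Subtracting: σ = (0.323 − 0.218)/(0.3319 − (-0.4959)) = 0.13.
Then μ = 0.218 − (-0.4959)·0.13 = 0.28.
Precision τ = 1/σ² = 1/0.1269² = 62.1.

μ = 0.28, τ = 62.1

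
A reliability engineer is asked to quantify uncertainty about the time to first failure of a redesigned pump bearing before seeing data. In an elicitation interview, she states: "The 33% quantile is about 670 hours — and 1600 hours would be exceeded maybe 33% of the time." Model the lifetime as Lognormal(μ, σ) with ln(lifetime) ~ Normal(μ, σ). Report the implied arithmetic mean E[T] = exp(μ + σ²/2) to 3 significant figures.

If T ~ Lognormal(μ,σ) then ln T ~ Normal(μ,σ), so the p-quantile of ln T is μ + z_p·σ.
ln(670) = 6.507 and ln(1600) = 7.378; z_{0.33} = -0.4399, z_{0.67} = 0.4399.
σ = (7.378 − 6.507)/(0.4399 − (-0.4399)) = 0.989.
μ = 6.507 − (-0.4399)·0.989 = 6.943.
E[T] = exp(μ + σ²/2) = exp(6.943 + 0.4894) = 1690 hours.

E[T] ≈ 1690 hours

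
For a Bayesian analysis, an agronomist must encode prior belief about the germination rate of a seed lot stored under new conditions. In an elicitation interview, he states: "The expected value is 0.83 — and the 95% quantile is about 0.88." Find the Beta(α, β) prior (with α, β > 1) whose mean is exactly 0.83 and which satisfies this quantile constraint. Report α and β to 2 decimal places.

α ≈ 112.42, β ≈ 23.03

With mean 0.83 fixed, write α = 0.83s, β = 0.17s where s = α+β.
Need P(θ < 0.88) = 0.95 under Beta(0.83s, 0.17s). Normal approximation: (q−m)/√(m(1−m)/s) ≈ z_{0.95} = 1.64, so s ≈ 0.83·0.17·(1.64)²/(0.88−0.83)² = 152.7.
At s = 152.7: P(θ<0.88) ≈ 0.960. Adjusting to match 0.95 gives s ≈ 135.45.
So α = 0.83·135.45 ≈ 112.42, β = 0.17·135.45 ≈ 23.03.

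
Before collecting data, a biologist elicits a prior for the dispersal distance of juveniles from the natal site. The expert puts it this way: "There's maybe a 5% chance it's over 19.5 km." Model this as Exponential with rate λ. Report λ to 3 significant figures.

λ ≈ 0.154

P(T > 19.5) = e^(−λ·19.5) = 0.05, so λ = −ln(0.05)/19.5 = 0.154.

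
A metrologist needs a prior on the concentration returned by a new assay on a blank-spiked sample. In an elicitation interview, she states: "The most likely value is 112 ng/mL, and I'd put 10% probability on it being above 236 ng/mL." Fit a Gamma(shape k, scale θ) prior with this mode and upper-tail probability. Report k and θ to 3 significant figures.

Gamma(k,θ) with k>1 has mode (k−1)θ, so θ = 112/(k−1).
Need P(X < 236) = 0.9 with θ tied to k this way. Start at k = 2, θ = 112: P(X<236) ≈ 0.622.
Too low — raise k to concentrate. Iterating converges to k ≈ 4.46.
Then θ = 112/(4.46−1) ≈ 32.4.

k ≈ 4.46, θ ≈ 32.4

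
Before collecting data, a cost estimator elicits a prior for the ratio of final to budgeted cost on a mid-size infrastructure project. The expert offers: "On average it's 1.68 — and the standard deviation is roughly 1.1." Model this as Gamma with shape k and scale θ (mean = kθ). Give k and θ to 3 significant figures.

For Gamma(k, scale θ): mean = kθ, variance = kθ², so CV = 1/√k.
CV = SD/mean = 1.1/1.68 = 0.6548, hence k = 1/CV² = 2.33.
Then θ = mean/k = 1.68/2.33 = 0.72.

k ≈ 2.33, θ ≈ 0.72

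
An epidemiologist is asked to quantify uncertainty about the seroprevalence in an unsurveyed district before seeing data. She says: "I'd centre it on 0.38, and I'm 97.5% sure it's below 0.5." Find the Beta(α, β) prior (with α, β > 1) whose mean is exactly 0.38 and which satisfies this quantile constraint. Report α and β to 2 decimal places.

With mean 0.38 fixed, write α = 0.38s, β = 0.62s where s = α+β.
Need P(θ < 0.5) = 0.975 under Beta(0.38s, 0.62s). Normal approximation: (q−m)/√(m(1−m)/s) ≈ z_{0.975} = 1.96, so s ≈ 0.38·0.62·(1.96)²/(0.5−0.38)² = 62.9.
At s = 62.9: P(θ<0.5) ≈ 0.973. Adjusting to match 0.975 gives s ≈ 65.18.
So α = 0.38·65.18 ≈ 24.77, β = 0.62·65.18 ≈ 40.41.

α ≈ 24.77, β ≈ 40.41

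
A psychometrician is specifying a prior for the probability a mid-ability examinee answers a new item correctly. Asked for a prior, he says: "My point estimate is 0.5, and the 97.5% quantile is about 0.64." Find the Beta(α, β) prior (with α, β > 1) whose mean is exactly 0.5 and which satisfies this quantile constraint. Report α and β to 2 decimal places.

α ≈ 23.77, β ≈ 23.77

With mean 0.5 fixed, write α = 0.5s, β = 0.5s where s = α+β.
Need P(θ < 0.64) = 0.975 under Beta(0.5s, 0.5s). Normal approximation: (q−m)/√(m(1−m)/s) ≈ z_{0.975} = 1.96, so s ≈ 0.5·0.5·(1.96)²/(0.64−0.5)² = 49.0.
At s = 49.0: P(θ<0.64) ≈ 0.977. Adjusting to match 0.975 gives s ≈ 47.55.
So α = 0.5·47.55 ≈ 23.77, β = 0.5·47.55 ≈ 23.77.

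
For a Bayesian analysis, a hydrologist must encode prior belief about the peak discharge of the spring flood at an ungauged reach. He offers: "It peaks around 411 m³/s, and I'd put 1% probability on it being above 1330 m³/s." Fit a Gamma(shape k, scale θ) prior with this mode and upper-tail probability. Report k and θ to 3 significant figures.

Gamma(k,θ) with k>1 has mode (k−1)θ, so θ = 411/(k−1).
Need P(X < 1330) = 0.99 with θ tied to k this way. Start at k = 2, θ = 411: P(X<1330) ≈ 0.833.
Too low — raise k to concentrate. Iterating converges to k ≈ 4.2.
Then θ = 411/(4.2−1) ≈ 128.

k ≈ 4.2, θ ≈ 128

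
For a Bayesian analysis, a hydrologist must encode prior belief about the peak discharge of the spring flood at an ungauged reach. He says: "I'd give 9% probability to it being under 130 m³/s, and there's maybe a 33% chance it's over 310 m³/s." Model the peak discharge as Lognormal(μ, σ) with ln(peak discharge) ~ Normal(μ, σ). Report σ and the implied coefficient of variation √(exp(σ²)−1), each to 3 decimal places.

If T ~ Lognormal(μ,σ) then ln T ~ Normal(μ,σ), so the p-quantile of ln T is μ + z_p·σ.
ln(130) = 4.868 and ln(310) = 5.737; z_{0.09} = -1.341, z_{0.67} = 0.4399.
σ = (5.737 − 4.868)/(0.4399 − (-1.341)) = 0.488.
μ = 4.868 − (-1.341)·0.488 = 5.522.
CV = √(exp(σ²)−1) = √(exp(0.2382)−1) = 0.519.

σ ≈ 0.488, CV ≈ 0.519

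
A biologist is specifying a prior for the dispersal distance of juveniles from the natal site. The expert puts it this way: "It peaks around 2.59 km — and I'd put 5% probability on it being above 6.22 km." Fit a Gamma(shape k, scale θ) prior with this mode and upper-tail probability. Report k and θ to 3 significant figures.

k ≈ 4.55, θ ≈ 0.729

Gamma(k,θ) with k>1 has mode (k−1)θ, so θ = 2.59/(k−1).
Need P(X < 6.22) = 0.95 with θ tied to k this way. Start at k = 2, θ = 2.59: P(X<6.22) ≈ 0.692.
Too low — raise k to concentrate. Iterating converges to k ≈ 4.55.
Then θ = 2.59/(4.55−1) ≈ 0.729.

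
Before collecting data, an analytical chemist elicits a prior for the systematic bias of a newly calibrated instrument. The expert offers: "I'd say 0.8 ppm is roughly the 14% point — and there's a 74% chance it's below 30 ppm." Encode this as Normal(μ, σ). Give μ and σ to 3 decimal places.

For Normal(μ,σ), the p-quantile is μ + z_p·σ. Here z_{0.14} = -1.08, z_{0.74} = 0.6433.
So 0.8 = μ − 1.08σ and 30 = μ + 0.6433σ.
Subtracting: σ = (30 − 0.8)/(0.6433 − (-1.08)) = 16.941.
Then μ = 0.8 − (-1.08)·16.941 = 19.101.

μ = 19.101, σ = 16.941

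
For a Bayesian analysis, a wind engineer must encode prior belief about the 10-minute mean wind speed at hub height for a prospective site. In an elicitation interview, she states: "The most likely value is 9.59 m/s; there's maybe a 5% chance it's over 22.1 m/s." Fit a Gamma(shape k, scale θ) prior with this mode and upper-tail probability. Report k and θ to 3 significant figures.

Gamma(k,θ) with k>1 has mode (k−1)θ, so θ = 9.59/(k−1).
Need P(X < 22.1) = 0.95 with θ tied to k this way. Start at k = 2, θ = 9.59: P(X<22.1) ≈ 0.670.
Too low — raise k to concentrate. Iterating converges to k ≈ 4.93.
Then θ = 9.59/(4.93−1) ≈ 2.44.

k ≈ 4.93, θ ≈ 2.44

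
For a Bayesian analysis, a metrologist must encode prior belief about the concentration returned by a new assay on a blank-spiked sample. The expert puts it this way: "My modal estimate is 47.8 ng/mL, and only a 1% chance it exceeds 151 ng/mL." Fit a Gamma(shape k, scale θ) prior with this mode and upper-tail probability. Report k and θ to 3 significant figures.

k ≈ 4.36, θ ≈ 14.2

Gamma(k,θ) with k>1 has mode (k−1)θ, so θ = 47.8/(k−1).
Need P(X < 151) = 0.99 with θ tied to k this way. Start at k = 2, θ = 47.8: P(X<151) ≈ 0.823.
Too low — raise k to concentrate. Iterating converges to k ≈ 4.36.
Then θ = 47.8/(4.36−1) ≈ 14.2.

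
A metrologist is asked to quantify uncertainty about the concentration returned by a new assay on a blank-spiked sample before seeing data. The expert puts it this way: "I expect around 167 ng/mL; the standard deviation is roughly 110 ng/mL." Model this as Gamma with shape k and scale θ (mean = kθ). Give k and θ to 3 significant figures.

k ≈ 2.3, θ ≈ 72.5

For Gamma(k, scale θ): mean = kθ, variance = kθ², so CV = 1/√k.
CV = SD/mean = 110/167 = 0.6587, hence k = 1/CV² = 2.3.
Then θ = mean/k = 167/2.3 = 72.5.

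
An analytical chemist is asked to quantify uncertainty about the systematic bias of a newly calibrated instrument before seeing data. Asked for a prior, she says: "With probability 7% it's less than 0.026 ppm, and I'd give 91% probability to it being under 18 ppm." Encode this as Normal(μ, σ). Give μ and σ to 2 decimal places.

μ = 9.44, σ = 6.38

The p-quantile of Normal(μ,σ) is μ + z_p·σ, with z_{0.07} = -1.476 and z_{0.91} = 1.341.
Eliminate σ: μ = (z₂·x₁ − z₁·x₂)/(z₂ − z₁) = (1.341·0.026 − (-1.476)·18)/2.817 = 9.44.
Then σ = (x₂ − x₁)/(z₂ − z₁) = (18 − 0.026)/2.817 = 6.38.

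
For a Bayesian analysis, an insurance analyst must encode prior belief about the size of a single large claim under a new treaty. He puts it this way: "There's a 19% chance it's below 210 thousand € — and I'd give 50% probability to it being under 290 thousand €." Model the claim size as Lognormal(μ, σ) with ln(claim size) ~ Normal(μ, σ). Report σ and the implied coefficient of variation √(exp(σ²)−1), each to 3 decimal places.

σ ≈ 0.368, CV ≈ 0.380

If T ~ Lognormal(μ,σ) then ln T ~ Normal(μ,σ), so the p-quantile of ln T is μ + z_p·σ.
ln(210) = 5.347 and ln(290) = 5.67; z_{0.19} = -0.8779, z_{0.5} = 0.
σ = (5.67 − 5.347)/(0 − (-0.8779)) = 0.368.
μ = 5.347 − (-0.8779)·0.368 = 5.670.
CV = √(exp(σ²)−1) = √(exp(0.1352)−1) = 0.380.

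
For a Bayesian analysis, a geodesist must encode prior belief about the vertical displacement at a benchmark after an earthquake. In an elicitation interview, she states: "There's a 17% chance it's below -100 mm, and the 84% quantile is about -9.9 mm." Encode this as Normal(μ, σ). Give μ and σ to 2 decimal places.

The p-quantile of Normal(μ,σ) is μ + z_p·σ, with z_{0.17} = -0.9542 and z_{0.84} = 0.9945.
Eliminate σ: μ = (z₂·x₁ − z₁·x₂)/(z₂ − z₁) = (0.9945·-100 − (-0.9542)·-9.9)/1.949 = -55.88.
Then σ = (x₂ − x₁)/(z₂ − z₁) = (-9.9 − -100)/1.949 = 46.24.

μ = -55.88, σ = 46.24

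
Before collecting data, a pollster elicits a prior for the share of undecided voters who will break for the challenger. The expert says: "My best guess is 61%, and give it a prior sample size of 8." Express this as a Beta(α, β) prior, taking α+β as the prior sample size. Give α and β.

Under the effective-sample-size interpretation, Beta(α, β) has prior mean α/(α+β) and prior sample size α+β.
So α+β = 8 and α/(α+β) = 0.61, giving α = 0.61·8 = 4.88 and β = 8 − 4.88 = 3.12.

α = 4.88, β = 3.12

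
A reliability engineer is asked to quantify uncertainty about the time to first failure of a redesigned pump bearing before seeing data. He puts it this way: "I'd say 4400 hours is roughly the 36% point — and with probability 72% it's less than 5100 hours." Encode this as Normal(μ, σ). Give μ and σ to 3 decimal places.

The p-quantile of Normal(μ,σ) is μ + z_p·σ, with z_{0.36} = -0.3585 and z_{0.72} = 0.5828.
Eliminate σ: μ = (z₂·x₁ − z₁·x₂)/(z₂ − z₁) = (0.5828·4400 − (-0.3585)·5100)/0.9413 = 4666.569.
Then σ = (x₂ − x₁)/(z₂ − z₁) = (5100 − 4400)/0.9413 = 743.652.

μ = 4666.569, σ = 743.652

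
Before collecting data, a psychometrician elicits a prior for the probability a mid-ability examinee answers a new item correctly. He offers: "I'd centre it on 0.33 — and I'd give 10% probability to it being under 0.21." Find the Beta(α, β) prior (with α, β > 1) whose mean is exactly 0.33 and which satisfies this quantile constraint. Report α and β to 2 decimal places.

With mean 0.33 fixed, write α = 0.33s, β = 0.67s where s = α+β.
Need P(θ < 0.21) = 0.1 under Beta(0.33s, 0.67s). Normal approximation: (q−m)/√(m(1−m)/s) ≈ z_{0.1} = -1.28, so s ≈ 0.33·0.67·(-1.28)²/(0.21−0.33)² = 25.2.
At s = 25.2: P(θ<0.21) ≈ 0.091. Adjusting to match 0.1 gives s ≈ 23.38.
So α = 0.33·23.38 ≈ 7.72, β = 0.67·23.38 ≈ 15.67.

α ≈ 7.72, β ≈ 15.67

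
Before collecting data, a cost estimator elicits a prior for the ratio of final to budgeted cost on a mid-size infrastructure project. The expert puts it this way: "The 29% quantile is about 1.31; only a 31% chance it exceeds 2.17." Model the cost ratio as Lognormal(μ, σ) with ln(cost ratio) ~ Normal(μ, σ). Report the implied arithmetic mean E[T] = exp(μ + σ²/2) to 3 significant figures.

E[T] ≈ 1.92

If T ~ Lognormal(μ,σ) then ln T ~ Normal(μ,σ), so the p-quantile of ln T is μ + z_p·σ.
ln(1.31) = 0.27 and ln(2.17) = 0.7747; z_{0.29} = -0.5534, z_{0.69} = 0.4959.
σ = (0.7747 − 0.27)/(0.4959 − (-0.5534)) = 0.481.
μ = 0.27 − (-0.5534)·0.481 = 0.536.
E[T] = exp(μ + σ²/2) = exp(0.536 + 0.1157) = 1.92.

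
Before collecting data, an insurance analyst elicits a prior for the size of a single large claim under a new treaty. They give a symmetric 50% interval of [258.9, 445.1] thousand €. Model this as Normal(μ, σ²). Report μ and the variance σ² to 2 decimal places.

A symmetric 50% interval runs μ ± z·σ with z = 0.6745.
Half-width = 93.1, so σ = 93.1/0.6745 = 138.030 and σ² = 19052.35.
μ is the interval midpoint, 352.00.

μ = 352.00, σ² = 19052.35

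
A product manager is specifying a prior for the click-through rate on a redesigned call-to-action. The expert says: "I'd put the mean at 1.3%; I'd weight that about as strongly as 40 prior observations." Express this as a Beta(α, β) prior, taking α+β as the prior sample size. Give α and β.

α = 0.52, β = 39.48

Under the effective-sample-size interpretation, Beta(α, β) has prior mean α/(α+β) and prior sample size α+β.
So α+β = 40 and α/(α+β) = 0.013, giving α = 0.013·40 = 0.52 and β = 40 − 0.52 = 39.48.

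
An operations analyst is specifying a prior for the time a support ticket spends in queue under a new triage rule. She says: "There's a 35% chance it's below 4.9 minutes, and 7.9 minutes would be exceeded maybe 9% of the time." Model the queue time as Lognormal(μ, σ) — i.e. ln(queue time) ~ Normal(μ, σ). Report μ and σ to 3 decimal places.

If T ~ Lognormal(μ,σ) then ln T ~ Normal(μ,σ), so the p-quantile of ln T is μ + z_p·σ.
ln(4.9) = 1.589 and ln(7.9) = 2.067; z_{0.35} = -0.3853, z_{0.91} = 1.341.
σ = (2.067 − 1.589)/(1.341 − (-0.3853)) = 0.277.
μ = 1.589 − (-0.3853)·0.277 = 1.696.

μ ≈ 1.696, σ ≈ 0.277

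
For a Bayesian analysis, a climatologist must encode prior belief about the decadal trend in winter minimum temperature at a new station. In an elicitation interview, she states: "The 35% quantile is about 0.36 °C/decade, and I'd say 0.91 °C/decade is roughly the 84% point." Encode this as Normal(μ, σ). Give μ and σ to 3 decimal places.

μ = 0.514, σ = 0.399

The p-quantile of Normal(μ,σ) is μ + z_p·σ, with z_{0.35} = -0.3853 and z_{0.84} = 0.9945.
Eliminate σ: μ = (z₂·x₁ − z₁·x₂)/(z₂ − z₁) = (0.9945·0.36 − (-0.3853)·0.91)/1.38 = 0.514.
Then σ = (x₂ − x₁)/(z₂ − z₁) = (0.91 − 0.36)/1.38 = 0.399.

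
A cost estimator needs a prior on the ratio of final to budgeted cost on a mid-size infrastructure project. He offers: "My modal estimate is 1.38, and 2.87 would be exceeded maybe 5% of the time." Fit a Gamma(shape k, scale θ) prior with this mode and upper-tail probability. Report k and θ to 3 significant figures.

Gamma(k,θ) with k>1 has mode (k−1)θ, so θ = 1.38/(k−1).
Need P(X < 2.87) = 0.95 with θ tied to k this way. Start at k = 2, θ = 1.38: P(X<2.87) ≈ 0.615.
Too low — raise k to concentrate. Iterating converges to k ≈ 6.15.
Then θ = 1.38/(6.15−1) ≈ 0.268.

k ≈ 6.15, θ ≈ 0.268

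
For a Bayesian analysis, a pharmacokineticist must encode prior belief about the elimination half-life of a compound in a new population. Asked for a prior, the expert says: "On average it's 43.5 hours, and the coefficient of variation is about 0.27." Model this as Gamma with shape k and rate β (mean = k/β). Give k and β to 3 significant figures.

For Gamma(k, rate β): mean = k/β, variance = k/β², so CV = 1/√k.
CV = 0.27, hence k = 1/CV² = 13.7.
Then β = k/mean = 13.7/43.5 = 0.315.

k ≈ 13.7, β ≈ 0.315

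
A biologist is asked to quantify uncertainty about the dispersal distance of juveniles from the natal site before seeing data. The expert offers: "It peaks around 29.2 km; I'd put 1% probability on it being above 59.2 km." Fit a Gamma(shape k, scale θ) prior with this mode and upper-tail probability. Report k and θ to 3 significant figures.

k ≈ 10.8, θ ≈ 2.98

Gamma(k,θ) with k>1 has mode (k−1)θ, so θ = 29.2/(k−1).
Need P(X < 59.2) = 0.99 with θ tied to k this way. Start at k = 2, θ = 29.2: P(X<59.2) ≈ 0.601.
Too low — raise k to concentrate. Iterating converges to k ≈ 10.8.
Then θ = 29.2/(10.8−1) ≈ 2.98.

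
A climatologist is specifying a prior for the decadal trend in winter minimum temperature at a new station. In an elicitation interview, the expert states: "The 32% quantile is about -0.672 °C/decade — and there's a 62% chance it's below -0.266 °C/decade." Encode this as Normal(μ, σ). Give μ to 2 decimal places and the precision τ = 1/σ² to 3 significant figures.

The p-quantile of Normal(μ,σ) is μ + z_p·σ, with z_{0.32} = -0.4677 and z_{0.62} = 0.3055.
Eliminate σ: μ = (z₂·x₁ − z₁·x₂)/(z₂ − z₁) = (0.3055·-0.672 − (-0.4677)·-0.266)/0.7732 = -0.43.
Then σ = (x₂ − x₁)/(z₂ − z₁) = (-0.266 − -0.672)/0.7732 = 0.53.
Precision τ = 1/σ² = 1/0.5251² = 3.63.

μ = -0.43, τ = 3.63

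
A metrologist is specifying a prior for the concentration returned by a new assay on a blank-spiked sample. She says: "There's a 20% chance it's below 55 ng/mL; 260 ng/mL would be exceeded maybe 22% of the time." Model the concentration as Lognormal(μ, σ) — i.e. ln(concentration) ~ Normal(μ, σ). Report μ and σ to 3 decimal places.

If T ~ Lognormal(μ,σ) then ln T ~ Normal(μ,σ), so the p-quantile of ln T is μ + z_p·σ.
ln(55) = 4.007 and ln(260) = 5.561; z_{0.2} = -0.8416, z_{0.78} = 0.7722.
σ = (5.561 − 4.007)/(0.7722 − (-0.8416)) = 0.963.
μ = 4.007 − (-0.8416)·0.963 = 4.817.

μ ≈ 4.817, σ ≈ 0.963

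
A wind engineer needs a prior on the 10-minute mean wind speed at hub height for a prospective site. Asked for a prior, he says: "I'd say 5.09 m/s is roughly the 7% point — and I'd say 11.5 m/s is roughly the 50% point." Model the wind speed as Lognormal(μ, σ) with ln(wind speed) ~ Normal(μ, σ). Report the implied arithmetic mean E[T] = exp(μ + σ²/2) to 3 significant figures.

If T ~ Lognormal(μ,σ) then ln T ~ Normal(μ,σ), so the p-quantile of ln T is μ + z_p·σ.
ln(5.09) = 1.627 and ln(11.5) = 2.442; z_{0.07} = -1.476, z_{0.5} = 0.
σ = (2.442 − 1.627)/(0 − (-1.476)) = 0.552.
μ = 1.627 − (-1.476)·0.552 = 2.442.
E[T] = exp(μ + σ²/2) = exp(2.442 + 0.1525) = 13.4 m/s.

E[T] ≈ 13.4 m/s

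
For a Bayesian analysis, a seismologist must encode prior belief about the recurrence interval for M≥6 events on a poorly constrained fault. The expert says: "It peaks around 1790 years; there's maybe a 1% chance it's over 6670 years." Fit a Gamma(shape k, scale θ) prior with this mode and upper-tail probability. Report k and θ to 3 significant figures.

Gamma(k,θ) with k>1 has mode (k−1)θ, so θ = 1790/(k−1).
Need P(X < 6670) = 0.99 with θ tied to k this way. Start at k = 2, θ = 1790: P(X<6670) ≈ 0.886.
Too low — raise k to concentrate. Iterating converges to k ≈ 3.46.
Then θ = 1790/(3.46−1) ≈ 727.

k ≈ 3.46, θ ≈ 727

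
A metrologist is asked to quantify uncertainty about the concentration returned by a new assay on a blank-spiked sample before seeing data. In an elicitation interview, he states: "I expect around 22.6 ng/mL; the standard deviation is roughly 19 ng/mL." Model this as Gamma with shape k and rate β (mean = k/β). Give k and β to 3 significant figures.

For Gamma(k, rate β): mean = k/β, variance = k/β², so CV = 1/√k.
CV = SD/mean = 19/22.6 = 0.8407, hence k = 1/CV² = 1.41.
Then β = k/mean = 1.41/22.6 = 0.0626.

k ≈ 1.41, β ≈ 0.0626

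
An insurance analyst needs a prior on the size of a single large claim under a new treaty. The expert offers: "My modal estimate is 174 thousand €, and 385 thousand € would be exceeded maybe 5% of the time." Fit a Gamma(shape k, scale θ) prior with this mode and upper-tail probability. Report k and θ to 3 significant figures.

Gamma(k,θ) with k>1 has mode (k−1)θ, so θ = 174/(k−1).
Need P(X < 385) = 0.95 with θ tied to k this way. Start at k = 2, θ = 174: P(X<385) ≈ 0.649.
Too low — raise k to concentrate. Iterating converges to k ≈ 5.36.
Then θ = 174/(5.36−1) ≈ 39.9.

k ≈ 5.36, θ ≈ 39.9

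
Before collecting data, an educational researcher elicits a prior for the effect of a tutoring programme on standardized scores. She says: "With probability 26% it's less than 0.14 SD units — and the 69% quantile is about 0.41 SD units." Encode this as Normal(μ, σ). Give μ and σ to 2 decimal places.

For Normal(μ,σ), the p-quantile is μ + z_p·σ. Here z_{0.26} = -0.6433, z_{0.69} = 0.4959.
So 0.14 = μ − 0.6433σ and 0.41 = μ + 0.4959σ.
Subtracting: σ = (0.41 − 0.14)/(0.4959 − (-0.6433)) = 0.24.
Then μ = 0.14 − (-0.6433)·0.24 = 0.29.

μ = 0.29, σ = 0.24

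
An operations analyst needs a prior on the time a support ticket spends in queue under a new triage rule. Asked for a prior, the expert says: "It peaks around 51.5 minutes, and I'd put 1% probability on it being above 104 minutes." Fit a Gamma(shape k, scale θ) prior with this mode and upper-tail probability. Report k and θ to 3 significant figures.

k ≈ 10.9, θ ≈ 5.19

Gamma(k,θ) with k>1 has mode (k−1)θ, so θ = 51.5/(k−1).
Need P(X < 104) = 0.99 with θ tied to k this way. Start at k = 2, θ = 51.5: P(X<104) ≈ 0.599.
Too low — raise k to concentrate. Iterating converges to k ≈ 10.9.
Then θ = 51.5/(10.9−1) ≈ 5.19.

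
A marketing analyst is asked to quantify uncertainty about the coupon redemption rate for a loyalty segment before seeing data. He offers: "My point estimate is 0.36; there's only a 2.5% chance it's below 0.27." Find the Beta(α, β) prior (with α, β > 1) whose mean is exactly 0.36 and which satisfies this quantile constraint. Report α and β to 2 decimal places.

α ≈ 36.61, β ≈ 65.09

With mean 0.36 fixed, write α = 0.36s, β = 0.64s where s = α+β.
Need P(θ < 0.27) = 0.025 under Beta(0.36s, 0.64s). Normal approximation: (q−m)/√(m(1−m)/s) ≈ z_{0.025} = -1.96, so s ≈ 0.36·0.64·(-1.96)²/(0.27−0.36)² = 109.3.
At s = 109.3: P(θ<0.27) ≈ 0.021. Adjusting to match 0.025 gives s ≈ 101.70.
So α = 0.36·101.70 ≈ 36.61, β = 0.64·101.70 ≈ 65.09.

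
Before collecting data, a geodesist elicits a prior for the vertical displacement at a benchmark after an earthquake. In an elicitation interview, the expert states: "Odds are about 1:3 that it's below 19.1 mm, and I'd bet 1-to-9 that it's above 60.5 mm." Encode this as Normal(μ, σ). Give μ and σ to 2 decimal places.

For Normal(μ,σ), the p-quantile is μ + z_p·σ. Here z_{0.25} = -0.6745, z_{0.9} = 1.282.
So 19.1 = μ − 0.6745σ and 60.5 = μ + 1.282σ.
Subtracting: σ = (60.5 − 19.1)/(1.282 − (-0.6745)) = 21.17.
Then μ = 19.1 − (-0.6745)·21.17 = 33.38.

μ = 33.38, σ = 21.17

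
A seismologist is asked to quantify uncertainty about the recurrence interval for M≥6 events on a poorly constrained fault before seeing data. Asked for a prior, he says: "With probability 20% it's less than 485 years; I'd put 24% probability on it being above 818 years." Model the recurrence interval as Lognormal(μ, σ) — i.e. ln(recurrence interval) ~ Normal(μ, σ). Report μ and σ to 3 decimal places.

If T ~ Lognormal(μ,σ) then ln T ~ Normal(μ,σ), so the p-quantile of ln T is μ + z_p·σ.
ln(485) = 6.184 and ln(818) = 6.707; z_{0.2} = -0.8416, z_{0.76} = 0.7063.
σ = (6.707 − 6.184)/(0.7063 − (-0.8416)) = 0.338.
μ = 6.184 − (-0.8416)·0.338 = 6.468.

μ ≈ 6.468, σ ≈ 0.338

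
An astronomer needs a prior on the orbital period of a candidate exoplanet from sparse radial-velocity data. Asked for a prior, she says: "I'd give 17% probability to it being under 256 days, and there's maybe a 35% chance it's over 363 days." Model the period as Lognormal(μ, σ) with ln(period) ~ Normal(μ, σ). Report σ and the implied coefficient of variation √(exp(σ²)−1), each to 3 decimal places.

If T ~ Lognormal(μ,σ) then ln T ~ Normal(μ,σ), so the p-quantile of ln T is μ + z_p·σ.
ln(256) = 5.545 and ln(363) = 5.894; z_{0.17} = -0.9542, z_{0.65} = 0.3853.
σ = (5.894 − 5.545)/(0.3853 − (-0.9542)) = 0.261.
μ = 5.545 − (-0.9542)·0.261 = 5.794.
CV = √(exp(σ²)−1) = √(exp(0.0680)−1) = 0.265.

σ ≈ 0.261, CV ≈ 0.265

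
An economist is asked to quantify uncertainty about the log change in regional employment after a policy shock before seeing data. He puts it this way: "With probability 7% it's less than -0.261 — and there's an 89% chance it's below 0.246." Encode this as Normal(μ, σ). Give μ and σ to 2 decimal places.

The p-quantile of Normal(μ,σ) is μ + z_p·σ, with z_{0.07} = -1.476 and z_{0.89} = 1.227.
Eliminate σ: μ = (z₂·x₁ − z₁·x₂)/(z₂ − z₁) = (1.227·-0.261 − (-1.476)·0.246)/2.702 = 0.02.
Then σ = (x₂ − x₁)/(z₂ − z₁) = (0.246 − -0.261)/2.702 = 0.19.

μ = 0.02, σ = 0.19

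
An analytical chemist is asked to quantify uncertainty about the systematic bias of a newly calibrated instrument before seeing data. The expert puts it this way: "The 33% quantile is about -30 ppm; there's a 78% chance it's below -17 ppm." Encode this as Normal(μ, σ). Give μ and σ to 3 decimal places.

For Normal(μ,σ), the p-quantile is μ + z_p·σ. Here z_{0.33} = -0.4399, z_{0.78} = 0.7722.
So -30 = μ − 0.4399σ and -17 = μ + 0.7722σ.
Subtracting: σ = (-17 − -30)/(0.7722 − (-0.4399)) = 10.725.
Then μ = -30 − (-0.4399)·10.725 = -25.282.

μ = -25.282, σ = 10.725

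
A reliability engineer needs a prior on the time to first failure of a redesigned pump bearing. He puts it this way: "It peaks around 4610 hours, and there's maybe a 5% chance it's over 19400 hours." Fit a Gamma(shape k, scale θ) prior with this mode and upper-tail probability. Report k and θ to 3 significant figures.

k ≈ 2.21, θ ≈ 3820

Gamma(k,θ) with k>1 has mode (k−1)θ, so θ = 4610/(k−1).
Need P(X < 19400) = 0.95 with θ tied to k this way. Start at k = 2, θ = 4610: P(X<19400) ≈ 0.923.
Too low — raise k to concentrate. Iterating converges to k ≈ 2.21.
Then θ = 4610/(2.21−1) ≈ 3820.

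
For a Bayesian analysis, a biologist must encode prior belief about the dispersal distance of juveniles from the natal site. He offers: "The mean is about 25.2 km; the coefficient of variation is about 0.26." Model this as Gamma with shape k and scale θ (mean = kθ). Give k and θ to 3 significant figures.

For Gamma(k, scale θ): mean = kθ, variance = kθ², so CV = 1/√k.
CV = 0.26, hence k = 1/CV² = 14.8.
Then θ = mean/k = 25.2/14.8 = 1.7.

k ≈ 14.8, θ ≈ 1.7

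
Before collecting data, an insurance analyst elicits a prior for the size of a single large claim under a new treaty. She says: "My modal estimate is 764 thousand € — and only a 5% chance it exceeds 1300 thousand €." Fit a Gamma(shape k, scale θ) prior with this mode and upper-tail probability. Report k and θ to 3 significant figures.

Gamma(k,θ) with k>1 has mode (k−1)θ, so θ = 764/(k−1).
Need P(X < 1300) = 0.95 with θ tied to k this way. Start at k = 2, θ = 764: P(X<1300) ≈ 0.507.
Too low — raise k to concentrate. Iterating converges to k ≈ 10.9.
Then θ = 764/(10.9−1) ≈ 77.3.

k ≈ 10.9, θ ≈ 77.3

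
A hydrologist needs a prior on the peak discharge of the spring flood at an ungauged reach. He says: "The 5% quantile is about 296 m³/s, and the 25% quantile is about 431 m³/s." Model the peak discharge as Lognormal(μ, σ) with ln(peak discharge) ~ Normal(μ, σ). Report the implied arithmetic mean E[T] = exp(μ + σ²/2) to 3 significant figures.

If T ~ Lognormal(μ,σ) then ln T ~ Normal(μ,σ), so the p-quantile of ln T is μ + z_p·σ.
ln(296) = 5.69 and ln(431) = 6.066; z_{0.05} = -1.645, z_{0.25} = -0.6745.
σ = (6.066 − 5.69)/(-0.6745 − (-1.645)) = 0.387.
μ = 5.69 − (-1.645)·0.387 = 6.327.
E[T] = exp(μ + σ²/2) = exp(6.327 + 0.0750) = 603 m³/s.

E[T] ≈ 603 m³/s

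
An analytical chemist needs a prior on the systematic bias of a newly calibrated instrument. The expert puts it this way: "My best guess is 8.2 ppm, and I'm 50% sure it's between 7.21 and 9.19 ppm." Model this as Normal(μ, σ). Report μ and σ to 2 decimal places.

A symmetric 50% interval runs μ ± z·σ with z = 0.6745.
Half-width = 0.99, so σ = 0.99/0.6745 = 1.47.
μ is the stated best guess, 8.20.

μ = 8.20, σ = 1.47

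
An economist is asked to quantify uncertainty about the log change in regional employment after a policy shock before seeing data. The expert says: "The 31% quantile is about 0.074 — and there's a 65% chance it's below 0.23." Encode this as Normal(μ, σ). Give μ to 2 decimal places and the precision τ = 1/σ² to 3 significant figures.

The p-quantile of Normal(μ,σ) is μ + z_p·σ, with z_{0.31} = -0.4959 and z_{0.65} = 0.3853.
Eliminate σ: μ = (z₂·x₁ − z₁·x₂)/(z₂ − z₁) = (0.3853·0.074 − (-0.4959)·0.23)/0.8812 = 0.16.
Then σ = (x₂ − x₁)/(z₂ − z₁) = (0.23 − 0.074)/0.8812 = 0.18.
Precision τ = 1/σ² = 1/0.177² = 31.9.

μ = 0.16, τ = 31.9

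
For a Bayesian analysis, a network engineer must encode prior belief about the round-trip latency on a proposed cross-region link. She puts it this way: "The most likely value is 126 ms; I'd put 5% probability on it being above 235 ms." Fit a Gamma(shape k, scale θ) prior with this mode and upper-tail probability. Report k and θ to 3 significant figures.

k ≈ 8.16, θ ≈ 17.6

Gamma(k,θ) with k>1 has mode (k−1)θ, so θ = 126/(k−1).
Need P(X < 235) = 0.95 with θ tied to k this way. Start at k = 2, θ = 126: P(X<235) ≈ 0.556.
Too low — raise k to concentrate. Iterating converges to k ≈ 8.16.
Then θ = 126/(8.16−1) ≈ 17.6.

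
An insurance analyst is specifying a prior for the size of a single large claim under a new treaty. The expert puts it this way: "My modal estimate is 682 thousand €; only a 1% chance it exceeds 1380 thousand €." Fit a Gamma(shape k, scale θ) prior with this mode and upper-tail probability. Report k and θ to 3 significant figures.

Gamma(k,θ) with k>1 has mode (k−1)θ, so θ = 682/(k−1).
Need P(X < 1380) = 0.99 with θ tied to k this way. Start at k = 2, θ = 682: P(X<1380) ≈ 0.600.
Too low — raise k to concentrate. Iterating converges to k ≈ 10.9.
Then θ = 682/(10.9−1) ≈ 69.1.

k ≈ 10.9, θ ≈ 69.1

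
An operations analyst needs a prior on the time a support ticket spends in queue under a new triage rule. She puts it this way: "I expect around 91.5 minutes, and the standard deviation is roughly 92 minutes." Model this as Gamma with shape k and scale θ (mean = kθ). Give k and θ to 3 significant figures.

k ≈ 0.989, θ ≈ 92.5

For Gamma(k, scale θ): mean = kθ, variance = kθ², so CV = 1/√k.
CV = SD/mean = 92/91.5 = 1.005, hence k = 1/CV² = 0.989.
Then θ = mean/k = 91.5/0.989 = 92.5.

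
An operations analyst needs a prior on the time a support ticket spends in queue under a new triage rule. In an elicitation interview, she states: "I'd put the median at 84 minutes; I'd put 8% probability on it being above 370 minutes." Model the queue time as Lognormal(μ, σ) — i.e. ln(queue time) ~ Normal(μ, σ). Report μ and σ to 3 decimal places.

If T ~ Lognormal(μ,σ) then ln T ~ Normal(μ,σ), so the p-quantile of ln T is μ + z_p·σ.
ln(84) = 4.431 and ln(370) = 5.914; z_{0.5} = 0, z_{0.92} = 1.405.
σ = (5.914 − 4.431)/(1.405 − (0)) = 1.055.
μ = 4.431 − (0)·1.055 = 4.431.

μ ≈ 4.431, σ ≈ 1.055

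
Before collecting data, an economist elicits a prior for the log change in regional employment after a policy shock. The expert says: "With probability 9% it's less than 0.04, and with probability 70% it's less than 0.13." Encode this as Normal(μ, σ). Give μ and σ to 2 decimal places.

For Normal(μ,σ), the p-quantile is μ + z_p·σ. Here z_{0.09} = -1.341, z_{0.7} = 0.5244.
So 0.04 = μ − 1.341σ and 0.13 = μ + 0.5244σ.
Subtracting: σ = (0.13 − 0.04)/(0.5244 − (-1.341)) = 0.05.
Then μ = 0.04 − (-1.341)·0.05 = 0.10.

μ = 0.10, σ = 0.05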